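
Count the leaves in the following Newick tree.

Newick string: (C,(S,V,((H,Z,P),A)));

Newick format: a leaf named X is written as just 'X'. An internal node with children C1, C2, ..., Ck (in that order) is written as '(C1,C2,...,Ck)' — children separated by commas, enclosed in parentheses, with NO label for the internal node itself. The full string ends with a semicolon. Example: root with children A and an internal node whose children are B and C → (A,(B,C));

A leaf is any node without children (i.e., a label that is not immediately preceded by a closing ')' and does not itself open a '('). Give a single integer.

Answer: 7

Derivation:
Newick: (C,(S,V,((H,Z,P),A)));
Scan left-to-right; a leaf is any maximal label run not followed by '(':
  pos 1: leaf 'C' → count = 1
  pos 4: leaf 'S' → count = 2
  pos 6: leaf 'V' → count = 3
  pos 10: leaf 'H' → count = 4
  pos 12: leaf 'Z' → count = 5
  pos 14: leaf 'P' → count = 6
  pos 17: leaf 'A' → count = 7
Total leaves: 7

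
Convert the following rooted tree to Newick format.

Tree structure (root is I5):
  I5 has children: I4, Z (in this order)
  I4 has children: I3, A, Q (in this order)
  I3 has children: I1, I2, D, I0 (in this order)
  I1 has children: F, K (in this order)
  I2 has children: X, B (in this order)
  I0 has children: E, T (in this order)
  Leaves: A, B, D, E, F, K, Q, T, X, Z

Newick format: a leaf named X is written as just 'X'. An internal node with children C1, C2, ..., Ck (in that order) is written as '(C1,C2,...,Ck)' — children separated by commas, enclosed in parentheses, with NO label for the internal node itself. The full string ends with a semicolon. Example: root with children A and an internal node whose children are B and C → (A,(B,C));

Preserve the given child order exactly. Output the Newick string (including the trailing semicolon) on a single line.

internal I5 with children ['I4', 'Z']
  internal I4 with children ['I3', 'A', 'Q']
    internal I3 with children ['I1', 'I2', 'D', 'I0']
      internal I1 with children ['F', 'K']
        leaf 'F' → 'F'
        leaf 'K' → 'K'
      → '(F,K)'
      internal I2 with children ['X', 'B']
        leaf 'X' → 'X'
        leaf 'B' → 'B'
      → '(X,B)'
      leaf 'D' → 'D'
      internal I0 with children ['E', 'T']
        leaf 'E' → 'E'
        leaf 'T' → 'T'
      → '(E,T)'
    → '((F,K),(X,B),D,(E,T))'
    leaf 'A' → 'A'
    leaf 'Q' → 'Q'
  → '(((F,K),(X,B),D,(E,T)),A,Q)'
  leaf 'Z' → 'Z'
→ '((((F,K),(X,B),D,(E,T)),A,Q),Z)'
Final: ((((F,K),(X,B),D,(E,T)),A,Q),Z);

Answer: ((((F,K),(X,B),D,(E,T)),A,Q),Z);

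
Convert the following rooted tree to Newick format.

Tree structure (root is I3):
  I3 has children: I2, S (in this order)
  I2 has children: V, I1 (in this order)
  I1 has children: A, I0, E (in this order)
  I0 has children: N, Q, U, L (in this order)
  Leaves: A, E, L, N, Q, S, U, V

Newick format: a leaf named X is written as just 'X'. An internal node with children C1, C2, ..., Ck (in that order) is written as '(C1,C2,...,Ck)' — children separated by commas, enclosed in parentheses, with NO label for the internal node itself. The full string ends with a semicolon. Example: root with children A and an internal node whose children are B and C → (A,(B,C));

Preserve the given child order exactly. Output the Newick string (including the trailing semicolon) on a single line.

internal I3 with children ['I2', 'S']
  internal I2 with children ['V', 'I1']
    leaf 'V' → 'V'
    internal I1 with children ['A', 'I0', 'E']
      leaf 'A' → 'A'
      internal I0 with children ['N', 'Q', 'U', 'L']
        leaf 'N' → 'N'
        leaf 'Q' → 'Q'
        leaf 'U' → 'U'
        leaf 'L' → 'L'
      → '(N,Q,U,L)'
      leaf 'E' → 'E'
    → '(A,(N,Q,U,L),E)'
  → '(V,(A,(N,Q,U,L),E))'
  leaf 'S' → 'S'
→ '((V,(A,(N,Q,U,L),E)),S)'
Final: ((V,(A,(N,Q,U,L),E)),S);

Answer: ((V,(A,(N,Q,U,L),E)),S);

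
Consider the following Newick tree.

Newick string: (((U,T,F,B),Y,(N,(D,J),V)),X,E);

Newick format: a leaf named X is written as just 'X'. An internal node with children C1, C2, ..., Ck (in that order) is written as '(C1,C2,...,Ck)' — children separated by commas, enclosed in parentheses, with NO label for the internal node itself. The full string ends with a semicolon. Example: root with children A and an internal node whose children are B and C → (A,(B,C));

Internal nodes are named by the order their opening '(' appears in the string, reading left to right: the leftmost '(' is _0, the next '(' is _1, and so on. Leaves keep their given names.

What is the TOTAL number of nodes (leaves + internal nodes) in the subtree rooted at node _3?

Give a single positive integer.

Answer: 6

Derivation:
Newick: (((U,T,F,B),Y,(N,(D,J),V)),X,E);
Locate _3: it is the '(' at position 14 (the 4th '(' reading left to right).
Query: subtree rooted at _3
_3: subtree_size = 1 + 5
  N: subtree_size = 1 + 0
  _4: subtree_size = 1 + 2
    D: subtree_size = 1 + 0
    J: subtree_size = 1 + 0
  V: subtree_size = 1 + 0
Total subtree size of _3: 6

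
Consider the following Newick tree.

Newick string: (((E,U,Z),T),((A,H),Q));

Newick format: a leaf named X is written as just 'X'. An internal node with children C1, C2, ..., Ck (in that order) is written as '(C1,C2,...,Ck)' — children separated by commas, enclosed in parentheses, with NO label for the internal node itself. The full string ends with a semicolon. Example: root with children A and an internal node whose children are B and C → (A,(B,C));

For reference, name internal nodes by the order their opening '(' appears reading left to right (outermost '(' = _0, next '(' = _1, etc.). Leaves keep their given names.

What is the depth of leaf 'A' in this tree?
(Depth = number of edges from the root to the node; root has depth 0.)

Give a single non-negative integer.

Answer: 3

Derivation:
Newick: (((E,U,Z),T),((A,H),Q));
Naming internals by '(' encounter order: outermost '(' = _0, next = _1, ...
Query node: A
Path from root: _0 -> _3 -> _4 -> A
Depth of A: 3 (number of edges from root)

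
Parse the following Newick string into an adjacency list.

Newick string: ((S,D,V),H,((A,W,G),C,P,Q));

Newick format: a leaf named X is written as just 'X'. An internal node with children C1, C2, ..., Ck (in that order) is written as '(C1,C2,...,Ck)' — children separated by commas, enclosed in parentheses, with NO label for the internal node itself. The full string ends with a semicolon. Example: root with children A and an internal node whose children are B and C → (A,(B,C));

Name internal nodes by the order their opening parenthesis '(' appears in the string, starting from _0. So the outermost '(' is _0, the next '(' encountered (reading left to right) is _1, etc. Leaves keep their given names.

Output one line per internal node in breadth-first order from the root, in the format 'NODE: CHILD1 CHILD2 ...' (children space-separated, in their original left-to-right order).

Input: ((S,D,V),H,((A,W,G),C,P,Q));
Scanning left-to-right, naming '(' by encounter order:
  pos 0: '(' -> open internal node _0 (depth 1)
  pos 1: '(' -> open internal node _1 (depth 2)
  pos 7: ')' -> close internal node _1 (now at depth 1)
  pos 11: '(' -> open internal node _2 (depth 2)
  pos 12: '(' -> open internal node _3 (depth 3)
  pos 18: ')' -> close internal node _3 (now at depth 2)
  pos 25: ')' -> close internal node _2 (now at depth 1)
  pos 26: ')' -> close internal node _0 (now at depth 0)
Total internal nodes: 4
BFS adjacency from root:
  _0: _1 H _2
  _1: S D V
  _2: _3 C P Q
  _3: A W G

Answer: _0: _1 H _2
_1: S D V
_2: _3 C P Q
_3: A W G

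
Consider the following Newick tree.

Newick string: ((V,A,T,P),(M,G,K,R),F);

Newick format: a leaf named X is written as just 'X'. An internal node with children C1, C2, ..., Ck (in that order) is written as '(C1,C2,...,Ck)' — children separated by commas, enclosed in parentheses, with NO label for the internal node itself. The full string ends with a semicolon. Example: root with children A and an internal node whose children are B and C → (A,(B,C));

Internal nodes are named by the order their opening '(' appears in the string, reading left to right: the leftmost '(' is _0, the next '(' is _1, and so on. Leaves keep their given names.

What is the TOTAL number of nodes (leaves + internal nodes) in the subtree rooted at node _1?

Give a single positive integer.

Answer: 5

Derivation:
Newick: ((V,A,T,P),(M,G,K,R),F);
Locate _1: it is the '(' at position 1 (the 2nd '(' reading left to right).
Query: subtree rooted at _1
_1: subtree_size = 1 + 4
  V: subtree_size = 1 + 0
  A: subtree_size = 1 + 0
  T: subtree_size = 1 + 0
  P: subtree_size = 1 + 0
Total subtree size of _1: 5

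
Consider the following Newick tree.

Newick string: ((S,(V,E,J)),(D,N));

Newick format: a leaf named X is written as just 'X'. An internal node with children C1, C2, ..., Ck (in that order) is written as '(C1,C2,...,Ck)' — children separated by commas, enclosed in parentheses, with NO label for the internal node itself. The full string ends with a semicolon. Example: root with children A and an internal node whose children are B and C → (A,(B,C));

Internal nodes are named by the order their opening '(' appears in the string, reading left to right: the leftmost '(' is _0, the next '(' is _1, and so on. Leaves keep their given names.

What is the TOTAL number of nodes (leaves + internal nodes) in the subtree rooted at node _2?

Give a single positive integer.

Answer: 4

Derivation:
Newick: ((S,(V,E,J)),(D,N));
Locate _2: it is the '(' at position 4 (the 3rd '(' reading left to right).
Query: subtree rooted at _2
_2: subtree_size = 1 + 3
  V: subtree_size = 1 + 0
  E: subtree_size = 1 + 0
  J: subtree_size = 1 + 0
Total subtree size of _2: 4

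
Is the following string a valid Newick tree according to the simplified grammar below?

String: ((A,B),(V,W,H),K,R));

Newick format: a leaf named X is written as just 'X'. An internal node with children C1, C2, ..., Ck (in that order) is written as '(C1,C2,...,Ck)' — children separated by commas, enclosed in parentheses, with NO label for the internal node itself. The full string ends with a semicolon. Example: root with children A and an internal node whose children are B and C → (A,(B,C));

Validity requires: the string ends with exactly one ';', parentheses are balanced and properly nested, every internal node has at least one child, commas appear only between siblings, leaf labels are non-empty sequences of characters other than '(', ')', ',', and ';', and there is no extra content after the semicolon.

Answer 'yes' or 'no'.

Answer: no

Derivation:
Input: ((A,B),(V,W,H),K,R));
Paren balance: 3 '(' vs 4 ')' MISMATCH
Ends with single ';': True
Full parse: FAILS (extra content after tree at pos 19)
Valid: False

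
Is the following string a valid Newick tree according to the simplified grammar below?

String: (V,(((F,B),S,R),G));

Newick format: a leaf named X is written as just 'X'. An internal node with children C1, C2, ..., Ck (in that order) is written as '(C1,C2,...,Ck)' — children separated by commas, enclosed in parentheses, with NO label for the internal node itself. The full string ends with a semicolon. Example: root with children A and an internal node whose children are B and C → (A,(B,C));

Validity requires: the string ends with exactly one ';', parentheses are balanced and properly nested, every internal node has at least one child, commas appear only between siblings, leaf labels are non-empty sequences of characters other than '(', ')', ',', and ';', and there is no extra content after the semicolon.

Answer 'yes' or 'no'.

Input: (V,(((F,B),S,R),G));
Paren balance: 4 '(' vs 4 ')' OK
Ends with single ';': True
Full parse: OK
Valid: True

Answer: yes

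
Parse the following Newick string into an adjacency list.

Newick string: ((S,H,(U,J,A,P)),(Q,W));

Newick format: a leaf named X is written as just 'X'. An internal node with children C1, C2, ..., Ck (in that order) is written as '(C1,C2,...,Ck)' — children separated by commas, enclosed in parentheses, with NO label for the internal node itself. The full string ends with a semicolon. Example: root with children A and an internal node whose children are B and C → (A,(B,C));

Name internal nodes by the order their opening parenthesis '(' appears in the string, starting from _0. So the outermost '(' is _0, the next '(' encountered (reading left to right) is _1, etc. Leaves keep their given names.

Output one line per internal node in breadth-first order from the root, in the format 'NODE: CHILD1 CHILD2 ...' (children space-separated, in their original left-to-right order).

Answer: _0: _1 _3
_1: S H _2
_3: Q W
_2: U J A P

Derivation:
Input: ((S,H,(U,J,A,P)),(Q,W));
Scanning left-to-right, naming '(' by encounter order:
  pos 0: '(' -> open internal node _0 (depth 1)
  pos 1: '(' -> open internal node _1 (depth 2)
  pos 6: '(' -> open internal node _2 (depth 3)
  pos 14: ')' -> close internal node _2 (now at depth 2)
  pos 15: ')' -> close internal node _1 (now at depth 1)
  pos 17: '(' -> open internal node _3 (depth 2)
  pos 21: ')' -> close internal node _3 (now at depth 1)
  pos 22: ')' -> close internal node _0 (now at depth 0)
Total internal nodes: 4
BFS adjacency from root:
  _0: _1 _3
  _1: S H _2
  _3: Q W
  _2: U J A P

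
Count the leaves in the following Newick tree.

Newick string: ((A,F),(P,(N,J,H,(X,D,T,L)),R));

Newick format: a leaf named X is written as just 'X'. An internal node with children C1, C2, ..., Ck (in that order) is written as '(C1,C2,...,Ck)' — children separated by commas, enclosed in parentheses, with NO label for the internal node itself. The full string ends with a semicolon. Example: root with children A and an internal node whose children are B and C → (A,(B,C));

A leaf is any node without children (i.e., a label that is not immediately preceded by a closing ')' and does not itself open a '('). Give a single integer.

Answer: 11

Derivation:
Newick: ((A,F),(P,(N,J,H,(X,D,T,L)),R));
Scan left-to-right; a leaf is any maximal label run not followed by '(':
  pos 2: leaf 'A' → count = 1
  pos 4: leaf 'F' → count = 2
  pos 8: leaf 'P' → count = 3
  pos 11: leaf 'N' → count = 4
  pos 13: leaf 'J' → count = 5
  pos 15: leaf 'H' → count = 6
  pos 18: leaf 'X' → count = 7
  pos 20: leaf 'D' → count = 8
  pos 22: leaf 'T' → count = 9
  pos 24: leaf 'L' → count = 10
  pos 28: leaf 'R' → count = 11
Total leaves: 11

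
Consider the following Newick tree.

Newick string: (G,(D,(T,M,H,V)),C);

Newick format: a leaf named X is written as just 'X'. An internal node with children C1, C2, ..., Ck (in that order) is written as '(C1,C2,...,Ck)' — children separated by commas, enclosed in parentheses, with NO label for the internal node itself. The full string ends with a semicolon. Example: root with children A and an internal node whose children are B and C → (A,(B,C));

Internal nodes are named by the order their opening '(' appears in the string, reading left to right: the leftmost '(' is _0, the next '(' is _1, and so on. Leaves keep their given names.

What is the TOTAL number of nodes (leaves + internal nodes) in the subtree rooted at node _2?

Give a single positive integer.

Newick: (G,(D,(T,M,H,V)),C);
Locate _2: it is the '(' at position 6 (the 3rd '(' reading left to right).
Query: subtree rooted at _2
_2: subtree_size = 1 + 4
  T: subtree_size = 1 + 0
  M: subtree_size = 1 + 0
  H: subtree_size = 1 + 0
  V: subtree_size = 1 + 0
Total subtree size of _2: 5

Answer: 5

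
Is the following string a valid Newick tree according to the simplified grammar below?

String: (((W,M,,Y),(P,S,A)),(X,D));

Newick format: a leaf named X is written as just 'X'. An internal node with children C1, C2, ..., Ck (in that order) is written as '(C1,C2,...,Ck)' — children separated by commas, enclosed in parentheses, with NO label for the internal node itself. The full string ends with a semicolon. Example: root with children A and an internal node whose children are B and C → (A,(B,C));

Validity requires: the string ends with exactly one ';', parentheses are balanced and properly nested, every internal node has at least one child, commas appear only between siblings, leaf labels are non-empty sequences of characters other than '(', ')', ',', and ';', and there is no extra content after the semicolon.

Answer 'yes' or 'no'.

Answer: no

Derivation:
Input: (((W,M,,Y),(P,S,A)),(X,D));
Paren balance: 5 '(' vs 5 ')' OK
Ends with single ';': True
Full parse: FAILS (empty leaf label at pos 7)
Valid: False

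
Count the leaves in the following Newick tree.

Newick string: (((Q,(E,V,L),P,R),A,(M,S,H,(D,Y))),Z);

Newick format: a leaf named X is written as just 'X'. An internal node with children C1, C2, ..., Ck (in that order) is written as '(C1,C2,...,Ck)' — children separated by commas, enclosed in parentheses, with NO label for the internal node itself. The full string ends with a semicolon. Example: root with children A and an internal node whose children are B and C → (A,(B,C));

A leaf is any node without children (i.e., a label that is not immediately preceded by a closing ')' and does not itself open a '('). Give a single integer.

Newick: (((Q,(E,V,L),P,R),A,(M,S,H,(D,Y))),Z);
Scan left-to-right; a leaf is any maximal label run not followed by '(':
  pos 3: leaf 'Q' → count = 1
  pos 6: leaf 'E' → count = 2
  pos 8: leaf 'V' → count = 3
  pos 10: leaf 'L' → count = 4
  pos 13: leaf 'P' → count = 5
  pos 15: leaf 'R' → count = 6
  pos 18: leaf 'A' → count = 7
  pos 21: leaf 'M' → count = 8
  pos 23: leaf 'S' → count = 9
  pos 25: leaf 'H' → count = 10
  pos 28: leaf 'D' → count = 11
  pos 30: leaf 'Y' → count = 12
  pos 35: leaf 'Z' → count = 13
Total leaves: 13

Answer: 13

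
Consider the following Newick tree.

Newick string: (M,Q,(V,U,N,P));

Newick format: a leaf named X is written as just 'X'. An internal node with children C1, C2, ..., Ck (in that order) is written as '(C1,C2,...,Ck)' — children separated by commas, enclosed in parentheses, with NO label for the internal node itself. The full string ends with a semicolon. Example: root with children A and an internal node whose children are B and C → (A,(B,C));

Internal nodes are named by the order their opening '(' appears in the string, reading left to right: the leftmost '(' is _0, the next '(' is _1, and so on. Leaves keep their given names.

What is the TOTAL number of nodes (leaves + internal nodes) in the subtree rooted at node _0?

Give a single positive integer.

Newick: (M,Q,(V,U,N,P));
Locate _0: it is the '(' at position 0 (the 1st '(' reading left to right).
Query: subtree rooted at _0
_0: subtree_size = 1 + 7
  M: subtree_size = 1 + 0
  Q: subtree_size = 1 + 0
  _1: subtree_size = 1 + 4
    V: subtree_size = 1 + 0
    U: subtree_size = 1 + 0
    N: subtree_size = 1 + 0
    P: subtree_size = 1 + 0
Total subtree size of _0: 8

Answer: 8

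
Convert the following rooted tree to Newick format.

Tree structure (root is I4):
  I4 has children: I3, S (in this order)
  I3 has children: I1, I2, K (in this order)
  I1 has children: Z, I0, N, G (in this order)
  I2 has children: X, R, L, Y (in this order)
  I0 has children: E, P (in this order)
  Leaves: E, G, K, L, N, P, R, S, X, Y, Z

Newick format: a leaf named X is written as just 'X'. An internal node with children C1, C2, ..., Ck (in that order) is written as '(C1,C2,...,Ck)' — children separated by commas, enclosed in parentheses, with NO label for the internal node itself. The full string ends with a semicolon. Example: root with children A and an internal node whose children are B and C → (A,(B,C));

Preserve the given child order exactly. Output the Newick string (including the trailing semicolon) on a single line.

Answer: (((Z,(E,P),N,G),(X,R,L,Y),K),S);

Derivation:
internal I4 with children ['I3', 'S']
  internal I3 with children ['I1', 'I2', 'K']
    internal I1 with children ['Z', 'I0', 'N', 'G']
      leaf 'Z' → 'Z'
      internal I0 with children ['E', 'P']
        leaf 'E' → 'E'
        leaf 'P' → 'P'
      → '(E,P)'
      leaf 'N' → 'N'
      leaf 'G' → 'G'
    → '(Z,(E,P),N,G)'
    internal I2 with children ['X', 'R', 'L', 'Y']
      leaf 'X' → 'X'
      leaf 'R' → 'R'
      leaf 'L' → 'L'
      leaf 'Y' → 'Y'
    → '(X,R,L,Y)'
    leaf 'K' → 'K'
  → '((Z,(E,P),N,G),(X,R,L,Y),K)'
  leaf 'S' → 'S'
→ '(((Z,(E,P),N,G),(X,R,L,Y),K),S)'
Final: (((Z,(E,P),N,G),(X,R,L,Y),K),S);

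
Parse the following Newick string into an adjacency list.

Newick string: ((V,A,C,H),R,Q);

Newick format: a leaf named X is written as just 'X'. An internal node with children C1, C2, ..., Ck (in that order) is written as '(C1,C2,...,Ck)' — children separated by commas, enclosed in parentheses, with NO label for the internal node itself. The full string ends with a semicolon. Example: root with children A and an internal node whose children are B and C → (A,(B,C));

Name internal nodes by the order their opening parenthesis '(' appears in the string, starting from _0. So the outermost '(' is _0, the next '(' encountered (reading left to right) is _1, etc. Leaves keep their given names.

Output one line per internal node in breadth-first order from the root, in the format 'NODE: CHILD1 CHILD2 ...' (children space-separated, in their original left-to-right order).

Input: ((V,A,C,H),R,Q);
Scanning left-to-right, naming '(' by encounter order:
  pos 0: '(' -> open internal node _0 (depth 1)
  pos 1: '(' -> open internal node _1 (depth 2)
  pos 9: ')' -> close internal node _1 (now at depth 1)
  pos 14: ')' -> close internal node _0 (now at depth 0)
Total internal nodes: 2
BFS adjacency from root:
  _0: _1 R Q
  _1: V A C H

Answer: _0: _1 R Q
_1: V A C H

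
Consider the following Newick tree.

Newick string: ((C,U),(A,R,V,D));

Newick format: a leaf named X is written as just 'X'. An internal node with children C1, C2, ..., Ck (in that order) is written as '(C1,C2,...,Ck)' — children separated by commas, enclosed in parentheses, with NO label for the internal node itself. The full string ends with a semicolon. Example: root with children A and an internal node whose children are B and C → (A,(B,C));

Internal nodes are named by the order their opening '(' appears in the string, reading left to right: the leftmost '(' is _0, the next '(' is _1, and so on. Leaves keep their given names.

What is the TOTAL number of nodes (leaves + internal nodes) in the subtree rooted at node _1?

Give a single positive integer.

Answer: 3

Derivation:
Newick: ((C,U),(A,R,V,D));
Locate _1: it is the '(' at position 1 (the 2nd '(' reading left to right).
Query: subtree rooted at _1
_1: subtree_size = 1 + 2
  C: subtree_size = 1 + 0
  U: subtree_size = 1 + 0
Total subtree size of _1: 3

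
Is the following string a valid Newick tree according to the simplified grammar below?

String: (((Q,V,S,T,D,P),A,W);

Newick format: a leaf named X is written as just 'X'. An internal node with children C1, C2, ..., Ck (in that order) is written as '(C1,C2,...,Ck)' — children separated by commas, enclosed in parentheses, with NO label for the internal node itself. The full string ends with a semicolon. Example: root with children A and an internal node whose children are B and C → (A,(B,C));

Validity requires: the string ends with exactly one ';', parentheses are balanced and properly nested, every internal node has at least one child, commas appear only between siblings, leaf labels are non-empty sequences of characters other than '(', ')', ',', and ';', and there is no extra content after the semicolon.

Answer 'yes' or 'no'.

Input: (((Q,V,S,T,D,P),A,W);
Paren balance: 3 '(' vs 2 ')' MISMATCH
Ends with single ';': True
Full parse: FAILS (expected , or ) at pos 20)
Valid: False

Answer: no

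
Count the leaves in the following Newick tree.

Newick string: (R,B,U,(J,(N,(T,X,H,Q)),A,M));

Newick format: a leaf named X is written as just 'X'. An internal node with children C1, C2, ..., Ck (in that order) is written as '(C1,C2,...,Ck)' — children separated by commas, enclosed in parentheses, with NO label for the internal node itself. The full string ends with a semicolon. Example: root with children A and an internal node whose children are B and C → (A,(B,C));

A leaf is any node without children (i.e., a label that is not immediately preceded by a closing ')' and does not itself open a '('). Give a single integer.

Answer: 11

Derivation:
Newick: (R,B,U,(J,(N,(T,X,H,Q)),A,M));
Scan left-to-right; a leaf is any maximal label run not followed by '(':
  pos 1: leaf 'R' → count = 1
  pos 3: leaf 'B' → count = 2
  pos 5: leaf 'U' → count = 3
  pos 8: leaf 'J' → count = 4
  pos 11: leaf 'N' → count = 5
  pos 14: leaf 'T' → count = 6
  pos 16: leaf 'X' → count = 7
  pos 18: leaf 'H' → count = 8
  pos 20: leaf 'Q' → count = 9
  pos 24: leaf 'A' → count = 10
  pos 26: leaf 'M' → count = 11
Total leaves: 11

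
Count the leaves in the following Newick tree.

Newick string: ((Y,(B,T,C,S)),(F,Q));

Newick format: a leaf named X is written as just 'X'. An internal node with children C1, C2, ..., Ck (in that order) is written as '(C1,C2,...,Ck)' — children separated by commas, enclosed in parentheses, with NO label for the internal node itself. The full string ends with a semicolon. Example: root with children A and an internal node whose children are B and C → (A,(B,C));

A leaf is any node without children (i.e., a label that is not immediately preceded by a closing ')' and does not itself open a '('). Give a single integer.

Newick: ((Y,(B,T,C,S)),(F,Q));
Scan left-to-right; a leaf is any maximal label run not followed by '(':
  pos 2: leaf 'Y' → count = 1
  pos 5: leaf 'B' → count = 2
  pos 7: leaf 'T' → count = 3
  pos 9: leaf 'C' → count = 4
  pos 11: leaf 'S' → count = 5
  pos 16: leaf 'F' → count = 6
  pos 18: leaf 'Q' → count = 7
Total leaves: 7

Answer: 7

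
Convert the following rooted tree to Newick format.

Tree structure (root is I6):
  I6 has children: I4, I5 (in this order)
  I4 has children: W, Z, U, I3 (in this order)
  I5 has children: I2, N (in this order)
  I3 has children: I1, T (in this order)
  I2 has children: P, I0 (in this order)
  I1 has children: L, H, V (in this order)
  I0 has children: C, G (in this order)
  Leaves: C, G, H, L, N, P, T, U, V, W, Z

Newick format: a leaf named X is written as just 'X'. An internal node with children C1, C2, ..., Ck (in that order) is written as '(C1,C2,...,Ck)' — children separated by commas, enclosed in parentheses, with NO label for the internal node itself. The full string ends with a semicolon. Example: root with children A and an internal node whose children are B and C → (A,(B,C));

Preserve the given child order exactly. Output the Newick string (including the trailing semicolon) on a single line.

Answer: ((W,Z,U,((L,H,V),T)),((P,(C,G)),N));

Derivation:
internal I6 with children ['I4', 'I5']
  internal I4 with children ['W', 'Z', 'U', 'I3']
    leaf 'W' → 'W'
    leaf 'Z' → 'Z'
    leaf 'U' → 'U'
    internal I3 with children ['I1', 'T']
      internal I1 with children ['L', 'H', 'V']
        leaf 'L' → 'L'
        leaf 'H' → 'H'
        leaf 'V' → 'V'
      → '(L,H,V)'
      leaf 'T' → 'T'
    → '((L,H,V),T)'
  → '(W,Z,U,((L,H,V),T))'
  internal I5 with children ['I2', 'N']
    internal I2 with children ['P', 'I0']
      leaf 'P' → 'P'
      internal I0 with children ['C', 'G']
        leaf 'C' → 'C'
        leaf 'G' → 'G'
      → '(C,G)'
    → '(P,(C,G))'
    leaf 'N' → 'N'
  → '((P,(C,G)),N)'
→ '((W,Z,U,((L,H,V),T)),((P,(C,G)),N))'
Final: ((W,Z,U,((L,H,V),T)),((P,(C,G)),N));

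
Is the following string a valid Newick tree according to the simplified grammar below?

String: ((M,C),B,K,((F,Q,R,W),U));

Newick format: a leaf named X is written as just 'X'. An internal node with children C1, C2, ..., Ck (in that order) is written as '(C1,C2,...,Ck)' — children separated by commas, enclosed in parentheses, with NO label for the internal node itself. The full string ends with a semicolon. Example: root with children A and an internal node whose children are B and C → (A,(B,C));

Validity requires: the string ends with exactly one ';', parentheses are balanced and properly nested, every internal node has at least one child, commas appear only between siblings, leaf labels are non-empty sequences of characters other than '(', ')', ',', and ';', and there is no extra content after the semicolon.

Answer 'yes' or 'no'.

Input: ((M,C),B,K,((F,Q,R,W),U));
Paren balance: 4 '(' vs 4 ')' OK
Ends with single ';': True
Full parse: OK
Valid: True

Answer: yes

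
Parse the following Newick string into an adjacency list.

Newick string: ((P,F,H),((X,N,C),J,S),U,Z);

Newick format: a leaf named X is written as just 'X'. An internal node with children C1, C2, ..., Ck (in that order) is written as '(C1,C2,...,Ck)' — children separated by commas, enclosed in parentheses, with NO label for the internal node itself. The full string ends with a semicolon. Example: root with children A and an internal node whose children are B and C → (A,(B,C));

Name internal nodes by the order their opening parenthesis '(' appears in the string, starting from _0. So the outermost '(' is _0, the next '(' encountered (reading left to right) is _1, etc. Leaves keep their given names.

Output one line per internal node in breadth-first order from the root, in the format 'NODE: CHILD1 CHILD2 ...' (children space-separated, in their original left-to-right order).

Input: ((P,F,H),((X,N,C),J,S),U,Z);
Scanning left-to-right, naming '(' by encounter order:
  pos 0: '(' -> open internal node _0 (depth 1)
  pos 1: '(' -> open internal node _1 (depth 2)
  pos 7: ')' -> close internal node _1 (now at depth 1)
  pos 9: '(' -> open internal node _2 (depth 2)
  pos 10: '(' -> open internal node _3 (depth 3)
  pos 16: ')' -> close internal node _3 (now at depth 2)
  pos 21: ')' -> close internal node _2 (now at depth 1)
  pos 26: ')' -> close internal node _0 (now at depth 0)
Total internal nodes: 4
BFS adjacency from root:
  _0: _1 _2 U Z
  _1: P F H
  _2: _3 J S
  _3: X N C

Answer: _0: _1 _2 U Z
_1: P F H
_2: _3 J S
_3: X N C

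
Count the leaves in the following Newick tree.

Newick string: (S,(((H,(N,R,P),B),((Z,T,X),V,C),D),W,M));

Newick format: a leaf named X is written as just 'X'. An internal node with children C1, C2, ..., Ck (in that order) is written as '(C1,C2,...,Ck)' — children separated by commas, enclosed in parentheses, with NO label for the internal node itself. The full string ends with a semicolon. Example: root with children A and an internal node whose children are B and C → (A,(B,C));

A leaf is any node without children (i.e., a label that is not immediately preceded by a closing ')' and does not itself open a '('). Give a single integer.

Newick: (S,(((H,(N,R,P),B),((Z,T,X),V,C),D),W,M));
Scan left-to-right; a leaf is any maximal label run not followed by '(':
  pos 1: leaf 'S' → count = 1
  pos 6: leaf 'H' → count = 2
  pos 9: leaf 'N' → count = 3
  pos 11: leaf 'R' → count = 4
  pos 13: leaf 'P' → count = 5
  pos 16: leaf 'B' → count = 6
  pos 21: leaf 'Z' → count = 7
  pos 23: leaf 'T' → count = 8
  pos 25: leaf 'X' → count = 9
  pos 28: leaf 'V' → count = 10
  pos 30: leaf 'C' → count = 11
  pos 33: leaf 'D' → count = 12
  pos 36: leaf 'W' → count = 13
  pos 38: leaf 'M' → count = 14
Total leaves: 14

Answer: 14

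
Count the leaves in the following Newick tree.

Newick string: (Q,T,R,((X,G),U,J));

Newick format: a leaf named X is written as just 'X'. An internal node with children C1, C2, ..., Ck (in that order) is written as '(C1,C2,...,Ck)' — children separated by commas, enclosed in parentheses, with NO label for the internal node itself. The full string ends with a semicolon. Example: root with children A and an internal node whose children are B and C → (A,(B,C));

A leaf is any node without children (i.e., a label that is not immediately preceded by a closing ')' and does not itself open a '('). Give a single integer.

Answer: 7

Derivation:
Newick: (Q,T,R,((X,G),U,J));
Scan left-to-right; a leaf is any maximal label run not followed by '(':
  pos 1: leaf 'Q' → count = 1
  pos 3: leaf 'T' → count = 2
  pos 5: leaf 'R' → count = 3
  pos 9: leaf 'X' → count = 4
  pos 11: leaf 'G' → count = 5
  pos 14: leaf 'U' → count = 6
  pos 16: leaf 'J' → count = 7
Total leaves: 7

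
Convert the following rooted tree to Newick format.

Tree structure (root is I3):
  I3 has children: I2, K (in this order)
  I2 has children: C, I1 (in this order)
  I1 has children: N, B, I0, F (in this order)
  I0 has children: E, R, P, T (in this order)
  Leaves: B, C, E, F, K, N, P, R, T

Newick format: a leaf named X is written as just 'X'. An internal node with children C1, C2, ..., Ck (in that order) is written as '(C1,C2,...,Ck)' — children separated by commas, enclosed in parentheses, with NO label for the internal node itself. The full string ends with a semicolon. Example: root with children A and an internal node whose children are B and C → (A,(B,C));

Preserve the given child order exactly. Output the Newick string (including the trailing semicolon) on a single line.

internal I3 with children ['I2', 'K']
  internal I2 with children ['C', 'I1']
    leaf 'C' → 'C'
    internal I1 with children ['N', 'B', 'I0', 'F']
      leaf 'N' → 'N'
      leaf 'B' → 'B'
      internal I0 with children ['E', 'R', 'P', 'T']
        leaf 'E' → 'E'
        leaf 'R' → 'R'
        leaf 'P' → 'P'
        leaf 'T' → 'T'
      → '(E,R,P,T)'
      leaf 'F' → 'F'
    → '(N,B,(E,R,P,T),F)'
  → '(C,(N,B,(E,R,P,T),F))'
  leaf 'K' → 'K'
→ '((C,(N,B,(E,R,P,T),F)),K)'
Final: ((C,(N,B,(E,R,P,T),F)),K);

Answer: ((C,(N,B,(E,R,P,T),F)),K);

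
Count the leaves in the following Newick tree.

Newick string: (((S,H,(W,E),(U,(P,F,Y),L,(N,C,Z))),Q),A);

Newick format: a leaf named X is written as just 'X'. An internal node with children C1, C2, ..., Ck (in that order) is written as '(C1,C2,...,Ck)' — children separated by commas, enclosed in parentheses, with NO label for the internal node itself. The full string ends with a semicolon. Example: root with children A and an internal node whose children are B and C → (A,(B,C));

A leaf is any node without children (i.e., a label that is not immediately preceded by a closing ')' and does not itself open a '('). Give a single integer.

Answer: 14

Derivation:
Newick: (((S,H,(W,E),(U,(P,F,Y),L,(N,C,Z))),Q),A);
Scan left-to-right; a leaf is any maximal label run not followed by '(':
  pos 3: leaf 'S' → count = 1
  pos 5: leaf 'H' → count = 2
  pos 8: leaf 'W' → count = 3
  pos 10: leaf 'E' → count = 4
  pos 14: leaf 'U' → count = 5
  pos 17: leaf 'P' → count = 6
  pos 19: leaf 'F' → count = 7
  pos 21: leaf 'Y' → count = 8
  pos 24: leaf 'L' → count = 9
  pos 27: leaf 'N' → count = 10
  pos 29: leaf 'C' → count = 11
  pos 31: leaf 'Z' → count = 12
  pos 36: leaf 'Q' → count = 13
  pos 39: leaf 'A' → count = 14
Total leaves: 14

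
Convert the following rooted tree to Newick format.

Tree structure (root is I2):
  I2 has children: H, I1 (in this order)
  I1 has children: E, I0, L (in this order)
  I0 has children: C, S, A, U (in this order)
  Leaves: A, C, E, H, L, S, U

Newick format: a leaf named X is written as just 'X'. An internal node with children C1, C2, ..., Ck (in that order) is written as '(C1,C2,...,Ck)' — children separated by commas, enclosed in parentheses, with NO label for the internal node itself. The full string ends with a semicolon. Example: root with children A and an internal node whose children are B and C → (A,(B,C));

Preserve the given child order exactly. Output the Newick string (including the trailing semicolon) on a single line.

internal I2 with children ['H', 'I1']
  leaf 'H' → 'H'
  internal I1 with children ['E', 'I0', 'L']
    leaf 'E' → 'E'
    internal I0 with children ['C', 'S', 'A', 'U']
      leaf 'C' → 'C'
      leaf 'S' → 'S'
      leaf 'A' → 'A'
      leaf 'U' → 'U'
    → '(C,S,A,U)'
    leaf 'L' → 'L'
  → '(E,(C,S,A,U),L)'
→ '(H,(E,(C,S,A,U),L))'
Final: (H,(E,(C,S,A,U),L));

Answer: (H,(E,(C,S,A,U),L));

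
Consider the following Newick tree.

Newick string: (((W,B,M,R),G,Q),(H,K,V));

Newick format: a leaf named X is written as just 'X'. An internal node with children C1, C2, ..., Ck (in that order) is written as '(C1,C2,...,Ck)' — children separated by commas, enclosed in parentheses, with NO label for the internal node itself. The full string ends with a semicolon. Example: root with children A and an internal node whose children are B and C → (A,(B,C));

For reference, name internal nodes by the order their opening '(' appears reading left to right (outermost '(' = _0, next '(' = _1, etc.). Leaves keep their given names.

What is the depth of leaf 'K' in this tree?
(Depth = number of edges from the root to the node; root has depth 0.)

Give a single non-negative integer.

Newick: (((W,B,M,R),G,Q),(H,K,V));
Naming internals by '(' encounter order: outermost '(' = _0, next = _1, ...
Query node: K
Path from root: _0 -> _3 -> K
Depth of K: 2 (number of edges from root)

Answer: 2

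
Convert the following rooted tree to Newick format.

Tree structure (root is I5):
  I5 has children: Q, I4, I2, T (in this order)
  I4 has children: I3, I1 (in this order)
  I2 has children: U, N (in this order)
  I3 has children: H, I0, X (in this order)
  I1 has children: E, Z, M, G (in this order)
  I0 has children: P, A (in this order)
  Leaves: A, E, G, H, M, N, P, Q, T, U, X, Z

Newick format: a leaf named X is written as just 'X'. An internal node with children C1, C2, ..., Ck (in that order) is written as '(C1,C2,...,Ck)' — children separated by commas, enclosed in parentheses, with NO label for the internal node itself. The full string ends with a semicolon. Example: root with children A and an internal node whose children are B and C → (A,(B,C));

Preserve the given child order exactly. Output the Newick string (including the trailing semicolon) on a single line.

internal I5 with children ['Q', 'I4', 'I2', 'T']
  leaf 'Q' → 'Q'
  internal I4 with children ['I3', 'I1']
    internal I3 with children ['H', 'I0', 'X']
      leaf 'H' → 'H'
      internal I0 with children ['P', 'A']
        leaf 'P' → 'P'
        leaf 'A' → 'A'
      → '(P,A)'
      leaf 'X' → 'X'
    → '(H,(P,A),X)'
    internal I1 with children ['E', 'Z', 'M', 'G']
      leaf 'E' → 'E'
      leaf 'Z' → 'Z'
      leaf 'M' → 'M'
      leaf 'G' → 'G'
    → '(E,Z,M,G)'
  → '((H,(P,A),X),(E,Z,M,G))'
  internal I2 with children ['U', 'N']
    leaf 'U' → 'U'
    leaf 'N' → 'N'
  → '(U,N)'
  leaf 'T' → 'T'
→ '(Q,((H,(P,A),X),(E,Z,M,G)),(U,N),T)'
Final: (Q,((H,(P,A),X),(E,Z,M,G)),(U,N),T);

Answer: (Q,((H,(P,A),X),(E,Z,M,G)),(U,N),T);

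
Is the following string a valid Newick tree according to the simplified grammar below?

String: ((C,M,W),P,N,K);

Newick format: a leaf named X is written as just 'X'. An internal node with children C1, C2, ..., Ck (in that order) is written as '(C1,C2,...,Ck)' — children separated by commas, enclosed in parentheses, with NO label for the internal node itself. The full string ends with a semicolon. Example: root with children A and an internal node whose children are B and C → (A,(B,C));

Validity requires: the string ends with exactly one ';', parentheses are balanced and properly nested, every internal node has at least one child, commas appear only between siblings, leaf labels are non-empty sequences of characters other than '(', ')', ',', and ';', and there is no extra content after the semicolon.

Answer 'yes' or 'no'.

Answer: yes

Derivation:
Input: ((C,M,W),P,N,K);
Paren balance: 2 '(' vs 2 ')' OK
Ends with single ';': True
Full parse: OK
Valid: True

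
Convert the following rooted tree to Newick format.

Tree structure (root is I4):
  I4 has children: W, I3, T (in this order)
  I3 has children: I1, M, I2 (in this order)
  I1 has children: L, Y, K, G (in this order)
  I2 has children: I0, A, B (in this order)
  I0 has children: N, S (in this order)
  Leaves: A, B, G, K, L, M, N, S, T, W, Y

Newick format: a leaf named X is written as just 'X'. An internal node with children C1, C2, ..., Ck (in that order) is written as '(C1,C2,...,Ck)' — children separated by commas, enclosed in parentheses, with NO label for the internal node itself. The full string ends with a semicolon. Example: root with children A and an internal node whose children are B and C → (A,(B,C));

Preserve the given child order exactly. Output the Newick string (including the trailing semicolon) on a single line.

internal I4 with children ['W', 'I3', 'T']
  leaf 'W' → 'W'
  internal I3 with children ['I1', 'M', 'I2']
    internal I1 with children ['L', 'Y', 'K', 'G']
      leaf 'L' → 'L'
      leaf 'Y' → 'Y'
      leaf 'K' → 'K'
      leaf 'G' → 'G'
    → '(L,Y,K,G)'
    leaf 'M' → 'M'
    internal I2 with children ['I0', 'A', 'B']
      internal I0 with children ['N', 'S']
        leaf 'N' → 'N'
        leaf 'S' → 'S'
      → '(N,S)'
      leaf 'A' → 'A'
      leaf 'B' → 'B'
    → '((N,S),A,B)'
  → '((L,Y,K,G),M,((N,S),A,B))'
  leaf 'T' → 'T'
→ '(W,((L,Y,K,G),M,((N,S),A,B)),T)'
Final: (W,((L,Y,K,G),M,((N,S),A,B)),T);

Answer: (W,((L,Y,K,G),M,((N,S),A,B)),T);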